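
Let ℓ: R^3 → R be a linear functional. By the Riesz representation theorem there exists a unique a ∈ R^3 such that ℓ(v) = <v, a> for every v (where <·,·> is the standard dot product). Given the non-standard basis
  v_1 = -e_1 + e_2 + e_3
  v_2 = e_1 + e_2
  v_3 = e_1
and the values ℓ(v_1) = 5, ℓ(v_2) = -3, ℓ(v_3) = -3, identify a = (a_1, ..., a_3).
a = (-3, 0, 2)

Write a = (a_1, ..., a_3) in the standard basis. For each basis vector v_i, ℓ(v_i) = <v_i, a> is a linear equation in the a_j's. Collect the n equations into a matrix system V a = ℓ, where row i of V is v_i (expressed in the standard basis). Since V is invertible (lower-triangular with 1s on the diagonal, up to permutation), solve by back-substitution:
  V =
[[-1, 1, 1],
 [1, 1, 0],
 [1, 0, 0]]
  V a = (5, -3, -3)
Solving gives a = (-3, 0, 2).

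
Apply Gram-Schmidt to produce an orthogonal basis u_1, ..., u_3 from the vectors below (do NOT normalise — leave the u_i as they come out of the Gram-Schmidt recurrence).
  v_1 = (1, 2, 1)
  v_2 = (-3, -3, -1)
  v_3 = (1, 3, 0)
Orthogonal basis:
  u_1 = (1, 2, 1)
  u_2 = (-4/3, 1/3, 2/3)
  u_3 = (-5/14, 5/7, -15/14)

Apply the Gram-Schmidt recurrence
  u_1 = v_1
  u_i = v_i − Σ_{j<i} ((v_i · u_j) / (u_j · u_j)) · u_j.

Step by step this gives:
  u_1 = (1, 2, 1)
  u_2 = (-4/3, 1/3, 2/3)
  u_3 = (-5/14, 5/7, -15/14)

Orthogonality check:
  u_2 · u_1 = 0 (should be 0)
  u_3 · u_1 = 0 (should be 0)
  u_3 · u_2 = 0 (should be 0)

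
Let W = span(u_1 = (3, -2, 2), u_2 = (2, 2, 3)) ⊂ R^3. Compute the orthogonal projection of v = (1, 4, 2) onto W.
proj_W(v) = (5/9, 34/9, 22/9)

Set up U = [u_1 | ... | u_2] ∈ R^(3×2). The projector onto W = col(U) is P = U (U^T U)^(-1) U^T.
Compute U^T U =
  [17, 8]
  [8, 17],
and U^T v = (-1, 16).
Solve U^T U · c = U^T v for the coefficients: c = (-29/45, 56/45). The projection is proj_W(v) = U c.
Check: (v - proj_W(v)) · u_1 = 0  (should be 0).
Check: (v - proj_W(v)) · u_2 = 0  (should be 0).
Result: proj_W(v) = (5/9, 34/9, 22/9).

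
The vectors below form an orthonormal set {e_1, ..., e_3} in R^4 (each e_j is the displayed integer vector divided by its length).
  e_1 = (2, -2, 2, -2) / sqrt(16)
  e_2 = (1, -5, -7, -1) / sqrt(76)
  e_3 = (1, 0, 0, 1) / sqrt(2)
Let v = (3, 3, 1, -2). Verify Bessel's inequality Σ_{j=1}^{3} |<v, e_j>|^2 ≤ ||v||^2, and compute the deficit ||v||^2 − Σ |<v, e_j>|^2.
Σ |<v, e_j>|^2 = 249/38; ||v||^2 = 23; deficit = 625/38

Write each e_j = u_j / sqrt(<u_j, u_j>) where u_j is the displayed integer vector. Then <v, e_j> = <v, u_j> / sqrt(<u_j, u_j>), so |<v, e_j>|^2 = <v, u_j>^2 / <u_j, u_j>.
Coefficients: <v, e_1> = 6/sqrt(16), <v, e_2> = -17/sqrt(76), <v, e_3> = 1/sqrt(2).
Square and sum: Σ |<v, e_j>|^2 = 249/38.
Compute ||v||^2 = v·v = 23.
Deficit = 23 − 249/38 = 625/38 ≥ 0, confirming Bessel's inequality. (The deficit equals ||v − Σ <v,e_j> e_j||^2, the squared distance from v to span{e_j}.)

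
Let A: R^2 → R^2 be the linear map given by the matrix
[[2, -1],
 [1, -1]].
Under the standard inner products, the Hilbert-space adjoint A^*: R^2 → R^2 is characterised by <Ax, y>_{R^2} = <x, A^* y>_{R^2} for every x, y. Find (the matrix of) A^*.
A^* = A^T =
[[2, 1],
 [-1, -1]]

For real matrices with standard dot products, the defining identity <Ax, y> = <x, A^* y> gives (Ax)^T y = x^T (A^*) y, i.e. x^T A^T y = x^T (A^*) y. Since this holds for all x, y, we must have A^* = A^T. Therefore
A^* =
[[2, 1],
 [-1, -1]].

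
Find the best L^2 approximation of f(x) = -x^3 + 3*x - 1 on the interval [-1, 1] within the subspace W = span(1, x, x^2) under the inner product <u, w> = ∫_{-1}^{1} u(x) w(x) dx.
g(x) = 12*x/5 - 1

The best approximation g ∈ W is the orthogonal projection of f onto W. Writing g = a_0 + a_1 x + a_2 x^2, the coefficients solve the normal equations G · a = b where
  G_{ij} = <φ_i, φ_j> and b_i = <f, φ_i>, with φ_0 = 1, φ_1 = x, φ_2 = x^2.
G =
  [2, 0, 2/3]
  [0, 2/3, 0]
  [2/3, 0, 2/5],
b = (-2, 8/5, -2/3).
Solving gives a_0 = -1, a_1 = 12/5, a_2 = 0, so
  g(x) = 12*x/5 - 1.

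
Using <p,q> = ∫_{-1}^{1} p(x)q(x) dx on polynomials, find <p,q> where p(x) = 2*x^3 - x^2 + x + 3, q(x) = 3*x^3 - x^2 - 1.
<p,q> = -422/105

Expand the product: p(x)·q(x) = 6*x^6 - 5*x^5 + 4*x^4 + 6*x^3 - 2*x^2 - x - 3.
∫_{-1}^{1} of each monomial x^k gives [2/(k+1) if k even, 0 if k odd]. Integrating term-by-term (or equivalently evaluating the antiderivative F(x) = 6*x^7/7 - 5*x^6/6 + 4*x^5/5 + 3*x^4/2 - 2*x^3/3 - x^2/2 - 3*x at the endpoints):
  F(1) − F(−1) = -129/70 − (457/210) = -422/105.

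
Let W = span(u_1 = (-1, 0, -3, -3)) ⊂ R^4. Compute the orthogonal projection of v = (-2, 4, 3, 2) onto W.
proj_W(v) = (13/19, 0, 39/19, 39/19)

Set up U = [u_1 | ... | u_1] ∈ R^(4×1). The projector onto W = col(U) is P = U (U^T U)^(-1) U^T.
Compute U^T U =
  [19],
and U^T v = (-13).
Solve U^T U · c = U^T v for the coefficients: c = (-13/19). The projection is proj_W(v) = U c.
Check: (v - proj_W(v)) · u_1 = 0  (should be 0).
Result: proj_W(v) = (13/19, 0, 39/19, 39/19).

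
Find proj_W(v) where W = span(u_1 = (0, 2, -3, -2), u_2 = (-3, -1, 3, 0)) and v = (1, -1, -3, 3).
proj_W(v) = (264/101, -14/101, -111/101, 102/101)

Set up U = [u_1 | ... | u_2] ∈ R^(4×2). The projector onto W = col(U) is P = U (U^T U)^(-1) U^T.
Compute U^T U =
  [17, -11]
  [-11, 19],
and U^T v = (1, -11).
Solve U^T U · c = U^T v for the coefficients: c = (-51/101, -88/101). The projection is proj_W(v) = U c.
Check: (v - proj_W(v)) · u_1 = 0  (should be 0).
Check: (v - proj_W(v)) · u_2 = 0  (should be 0).
Result: proj_W(v) = (264/101, -14/101, -111/101, 102/101).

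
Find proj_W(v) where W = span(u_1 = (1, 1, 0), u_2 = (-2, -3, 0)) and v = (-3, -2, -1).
proj_W(v) = (-3, -2, 0)

Set up U = [u_1 | ... | u_2] ∈ R^(3×2). The projector onto W = col(U) is P = U (U^T U)^(-1) U^T.
Compute U^T U =
  [2, -5]
  [-5, 13],
and U^T v = (-5, 12).
Solve U^T U · c = U^T v for the coefficients: c = (-5, -1). The projection is proj_W(v) = U c.
Check: (v - proj_W(v)) · u_1 = 0  (should be 0).
Check: (v - proj_W(v)) · u_2 = 0  (should be 0).
Result: proj_W(v) = (-3, -2, 0).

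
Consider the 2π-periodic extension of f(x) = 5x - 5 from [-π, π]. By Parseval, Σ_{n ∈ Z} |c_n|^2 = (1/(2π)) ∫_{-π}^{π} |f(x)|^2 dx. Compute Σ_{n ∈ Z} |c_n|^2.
Σ |c_n|^2 = 25π^2/3 + 25

Expand and integrate term by term over [-π, π]:
  ∫ (5x)^2 dx = 25·(2π^3/3); ∫ 2·5·(-5)·x dx = 0 (odd integrand); ∫ (-5)^2 dx = 25·2π.
So (1/(2π)) ∫_{-π}^{π} (5x - 5)^2 dx = 25π^2/3 + 25 = 25π^2/3 + 25.
Parseval ⇒ Σ |c_n|^2 = 25π^2/3 + 25.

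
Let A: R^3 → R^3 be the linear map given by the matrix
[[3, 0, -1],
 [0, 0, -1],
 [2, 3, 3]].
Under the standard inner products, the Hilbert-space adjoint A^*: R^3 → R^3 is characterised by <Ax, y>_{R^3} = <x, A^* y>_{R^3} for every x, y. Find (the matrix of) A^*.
A^* = A^T =
[[3, 0, 2],
 [0, 0, 3],
 [-1, -1, 3]]

For real matrices with standard dot products, the defining identity <Ax, y> = <x, A^* y> gives (Ax)^T y = x^T (A^*) y, i.e. x^T A^T y = x^T (A^*) y. Since this holds for all x, y, we must have A^* = A^T. Therefore
A^* =
[[3, 0, 2],
 [0, 0, 3],
 [-1, -1, 3]].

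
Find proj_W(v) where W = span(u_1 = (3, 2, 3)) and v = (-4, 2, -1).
proj_W(v) = (-3/2, -1, -3/2)

Set up U = [u_1 | ... | u_1] ∈ R^(3×1). The projector onto W = col(U) is P = U (U^T U)^(-1) U^T.
Compute U^T U =
  [22],
and U^T v = (-11).
Solve U^T U · c = U^T v for the coefficients: c = (-1/2). The projection is proj_W(v) = U c.
Check: (v - proj_W(v)) · u_1 = 0  (should be 0).
Result: proj_W(v) = (-3/2, -1, -3/2).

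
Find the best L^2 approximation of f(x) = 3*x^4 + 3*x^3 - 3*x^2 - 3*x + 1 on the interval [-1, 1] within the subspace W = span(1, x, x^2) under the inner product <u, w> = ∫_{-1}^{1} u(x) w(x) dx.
g(x) = -3*x^2/7 - 6*x/5 + 26/35

The best approximation g ∈ W is the orthogonal projection of f onto W. Writing g = a_0 + a_1 x + a_2 x^2, the coefficients solve the normal equations G · a = b where
  G_{ij} = <φ_i, φ_j> and b_i = <f, φ_i>, with φ_0 = 1, φ_1 = x, φ_2 = x^2.
G =
  [2, 0, 2/3]
  [0, 2/3, 0]
  [2/3, 0, 2/5],
b = (6/5, -4/5, 34/105).
Solving gives a_0 = 26/35, a_1 = -6/5, a_2 = -3/7, so
  g(x) = -3*x^2/7 - 6*x/5 + 26/35.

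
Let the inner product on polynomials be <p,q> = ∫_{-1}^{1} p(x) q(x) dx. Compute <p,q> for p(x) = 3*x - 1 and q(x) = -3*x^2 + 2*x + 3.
<p,q> = 0

Expand the product: p(x)·q(x) = -9*x^3 + 9*x^2 + 7*x - 3.
∫_{-1}^{1} of each monomial x^k gives [2/(k+1) if k even, 0 if k odd]. Integrating term-by-term (or equivalently evaluating the antiderivative F(x) = -9*x^4/4 + 3*x^3 + 7*x^2/2 - 3*x at the endpoints):
  F(1) − F(−1) = 5/4 − (5/4) = 0.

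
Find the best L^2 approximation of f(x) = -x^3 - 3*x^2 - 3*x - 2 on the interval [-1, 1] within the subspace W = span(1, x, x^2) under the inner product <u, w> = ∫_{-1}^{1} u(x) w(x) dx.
g(x) = -3*x^2 - 18*x/5 - 2

The best approximation g ∈ W is the orthogonal projection of f onto W. Writing g = a_0 + a_1 x + a_2 x^2, the coefficients solve the normal equations G · a = b where
  G_{ij} = <φ_i, φ_j> and b_i = <f, φ_i>, with φ_0 = 1, φ_1 = x, φ_2 = x^2.
G =
  [2, 0, 2/3]
  [0, 2/3, 0]
  [2/3, 0, 2/5],
b = (-6, -12/5, -38/15).
Solving gives a_0 = -2, a_1 = -18/5, a_2 = -3, so
  g(x) = -3*x^2 - 18*x/5 - 2.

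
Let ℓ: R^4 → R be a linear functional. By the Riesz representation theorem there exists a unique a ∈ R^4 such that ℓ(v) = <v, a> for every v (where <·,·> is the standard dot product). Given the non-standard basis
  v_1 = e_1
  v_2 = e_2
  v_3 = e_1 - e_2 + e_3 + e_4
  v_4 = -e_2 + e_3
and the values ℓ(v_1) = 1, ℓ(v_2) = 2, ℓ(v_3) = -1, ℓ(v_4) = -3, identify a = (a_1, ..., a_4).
a = (1, 2, -1, 1)

Write a = (a_1, ..., a_4) in the standard basis. For each basis vector v_i, ℓ(v_i) = <v_i, a> is a linear equation in the a_j's. Collect the n equations into a matrix system V a = ℓ, where row i of V is v_i (expressed in the standard basis). Since V is invertible (lower-triangular with 1s on the diagonal, up to permutation), solve by back-substitution:
  V =
[[1, 0, 0, 0],
 [0, 1, 0, 0],
 [1, -1, 1, 1],
 [0, -1, 1, 0]]
  V a = (1, 2, -1, -3)
Solving gives a = (1, 2, -1, 1).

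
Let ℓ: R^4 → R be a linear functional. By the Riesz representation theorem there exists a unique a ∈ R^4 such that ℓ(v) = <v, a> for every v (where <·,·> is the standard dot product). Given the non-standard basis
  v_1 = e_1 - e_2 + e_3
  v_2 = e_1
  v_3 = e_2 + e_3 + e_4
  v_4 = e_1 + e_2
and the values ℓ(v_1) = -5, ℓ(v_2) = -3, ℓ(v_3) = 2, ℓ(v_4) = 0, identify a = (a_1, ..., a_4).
a = (-3, 3, 1, -2)

Write a = (a_1, ..., a_4) in the standard basis. For each basis vector v_i, ℓ(v_i) = <v_i, a> is a linear equation in the a_j's. Collect the n equations into a matrix system V a = ℓ, where row i of V is v_i (expressed in the standard basis). Since V is invertible (lower-triangular with 1s on the diagonal, up to permutation), solve by back-substitution:
  V =
[[1, -1, 1, 0],
 [1, 0, 0, 0],
 [0, 1, 1, 1],
 [1, 1, 0, 0]]
  V a = (-5, -3, 2, 0)
Solving gives a = (-3, 3, 1, -2).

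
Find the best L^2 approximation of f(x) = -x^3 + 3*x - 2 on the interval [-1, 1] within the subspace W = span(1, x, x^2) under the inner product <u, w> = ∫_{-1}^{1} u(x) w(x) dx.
g(x) = 12*x/5 - 2

The best approximation g ∈ W is the orthogonal projection of f onto W. Writing g = a_0 + a_1 x + a_2 x^2, the coefficients solve the normal equations G · a = b where
  G_{ij} = <φ_i, φ_j> and b_i = <f, φ_i>, with φ_0 = 1, φ_1 = x, φ_2 = x^2.
G =
  [2, 0, 2/3]
  [0, 2/3, 0]
  [2/3, 0, 2/5],
b = (-4, 8/5, -4/3).
Solving gives a_0 = -2, a_1 = 12/5, a_2 = 0, so
  g(x) = 12*x/5 - 2.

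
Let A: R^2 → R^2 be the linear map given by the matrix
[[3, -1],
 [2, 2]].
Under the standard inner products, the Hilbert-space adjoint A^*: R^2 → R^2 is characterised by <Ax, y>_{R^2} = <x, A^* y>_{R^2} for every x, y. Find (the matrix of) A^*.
A^* = A^T =
[[3, 2],
 [-1, 2]]

For real matrices with standard dot products, the defining identity <Ax, y> = <x, A^* y> gives (Ax)^T y = x^T (A^*) y, i.e. x^T A^T y = x^T (A^*) y. Since this holds for all x, y, we must have A^* = A^T. Therefore
A^* =
[[3, 2],
 [-1, 2]].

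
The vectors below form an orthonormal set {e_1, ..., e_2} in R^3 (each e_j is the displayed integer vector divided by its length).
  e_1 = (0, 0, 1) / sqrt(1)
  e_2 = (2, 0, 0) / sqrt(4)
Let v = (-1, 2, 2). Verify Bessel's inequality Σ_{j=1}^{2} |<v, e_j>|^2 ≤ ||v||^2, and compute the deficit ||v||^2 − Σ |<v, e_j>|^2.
Σ |<v, e_j>|^2 = 5; ||v||^2 = 9; deficit = 4

Write each e_j = u_j / sqrt(<u_j, u_j>) where u_j is the displayed integer vector. Then <v, e_j> = <v, u_j> / sqrt(<u_j, u_j>), so |<v, e_j>|^2 = <v, u_j>^2 / <u_j, u_j>.
Coefficients: <v, e_1> = 2/sqrt(1), <v, e_2> = -2/sqrt(4).
Square and sum: Σ |<v, e_j>|^2 = 5.
Compute ||v||^2 = v·v = 9.
Deficit = 9 − 5 = 4 ≥ 0, confirming Bessel's inequality. (The deficit equals ||v − Σ <v,e_j> e_j||^2, the squared distance from v to span{e_j}.)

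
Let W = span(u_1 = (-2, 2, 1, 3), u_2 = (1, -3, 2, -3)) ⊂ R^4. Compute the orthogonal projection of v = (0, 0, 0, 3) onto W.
proj_W(v) = (-19/21, 25/21, 2/21, 11/7)

Set up U = [u_1 | ... | u_2] ∈ R^(4×2). The projector onto W = col(U) is P = U (U^T U)^(-1) U^T.
Compute U^T U =
  [18, -15]
  [-15, 23],
and U^T v = (9, -9).
Solve U^T U · c = U^T v for the coefficients: c = (8/21, -1/7). The projection is proj_W(v) = U c.
Check: (v - proj_W(v)) · u_1 = 0  (should be 0).
Check: (v - proj_W(v)) · u_2 = 0  (should be 0).
Result: proj_W(v) = (-19/21, 25/21, 2/21, 11/7).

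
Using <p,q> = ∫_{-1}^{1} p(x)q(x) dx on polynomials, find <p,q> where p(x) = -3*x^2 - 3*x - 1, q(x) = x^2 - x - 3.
<p,q> = 182/15

Expand the product: p(x)·q(x) = -3*x^4 + 11*x^2 + 10*x + 3.
∫_{-1}^{1} of each monomial x^k gives [2/(k+1) if k even, 0 if k odd]. Integrating term-by-term (or equivalently evaluating the antiderivative F(x) = -3*x^5/5 + 11*x^3/3 + 5*x^2 + 3*x at the endpoints):
  F(1) − F(−1) = 166/15 − (-16/15) = 182/15.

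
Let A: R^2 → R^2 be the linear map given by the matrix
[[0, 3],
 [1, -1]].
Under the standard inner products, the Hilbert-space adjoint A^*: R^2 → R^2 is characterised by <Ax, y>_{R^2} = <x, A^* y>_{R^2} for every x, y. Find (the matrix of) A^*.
A^* = A^T =
[[0, 1],
 [3, -1]]

For real matrices with standard dot products, the defining identity <Ax, y> = <x, A^* y> gives (Ax)^T y = x^T (A^*) y, i.e. x^T A^T y = x^T (A^*) y. Since this holds for all x, y, we must have A^* = A^T. Therefore
A^* =
[[0, 1],
 [3, -1]].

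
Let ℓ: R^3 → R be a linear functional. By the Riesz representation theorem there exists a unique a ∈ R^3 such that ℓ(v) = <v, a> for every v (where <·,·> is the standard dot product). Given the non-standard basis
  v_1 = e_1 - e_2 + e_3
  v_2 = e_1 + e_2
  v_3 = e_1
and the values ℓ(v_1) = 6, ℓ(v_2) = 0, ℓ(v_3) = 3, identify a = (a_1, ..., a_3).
a = (3, -3, 0)

Write a = (a_1, ..., a_3) in the standard basis. For each basis vector v_i, ℓ(v_i) = <v_i, a> is a linear equation in the a_j's. Collect the n equations into a matrix system V a = ℓ, where row i of V is v_i (expressed in the standard basis). Since V is invertible (lower-triangular with 1s on the diagonal, up to permutation), solve by back-substitution:
  V =
[[1, -1, 1],
 [1, 1, 0],
 [1, 0, 0]]
  V a = (6, 0, 3)
Solving gives a = (3, -3, 0).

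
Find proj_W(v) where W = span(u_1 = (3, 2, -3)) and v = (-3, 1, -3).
proj_W(v) = (3/11, 2/11, -3/11)

Set up U = [u_1 | ... | u_1] ∈ R^(3×1). The projector onto W = col(U) is P = U (U^T U)^(-1) U^T.
Compute U^T U =
  [22],
and U^T v = (2).
Solve U^T U · c = U^T v for the coefficients: c = (1/11). The projection is proj_W(v) = U c.
Check: (v - proj_W(v)) · u_1 = 0  (should be 0).
Result: proj_W(v) = (3/11, 2/11, -3/11).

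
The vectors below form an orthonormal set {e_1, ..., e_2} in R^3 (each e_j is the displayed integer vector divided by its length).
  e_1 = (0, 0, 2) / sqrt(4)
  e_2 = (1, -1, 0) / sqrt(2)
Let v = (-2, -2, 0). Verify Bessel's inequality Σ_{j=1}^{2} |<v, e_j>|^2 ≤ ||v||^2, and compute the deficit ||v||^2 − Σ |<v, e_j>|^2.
Σ |<v, e_j>|^2 = 0; ||v||^2 = 8; deficit = 8

Write each e_j = u_j / sqrt(<u_j, u_j>) where u_j is the displayed integer vector. Then <v, e_j> = <v, u_j> / sqrt(<u_j, u_j>), so |<v, e_j>|^2 = <v, u_j>^2 / <u_j, u_j>.
Coefficients: <v, e_1> = 0/sqrt(4), <v, e_2> = 0/sqrt(2).
Square and sum: Σ |<v, e_j>|^2 = 0.
Compute ||v||^2 = v·v = 8.
Deficit = 8 − 0 = 8 ≥ 0, confirming Bessel's inequality. (The deficit equals ||v − Σ <v,e_j> e_j||^2, the squared distance from v to span{e_j}.)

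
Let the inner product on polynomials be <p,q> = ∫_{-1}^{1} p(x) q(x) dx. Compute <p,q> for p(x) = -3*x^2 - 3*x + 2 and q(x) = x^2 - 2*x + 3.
<p,q> = 152/15

Expand the product: p(x)·q(x) = -3*x^4 + 3*x^3 - x^2 - 13*x + 6.
∫_{-1}^{1} of each monomial x^k gives [2/(k+1) if k even, 0 if k odd]. Integrating term-by-term (or equivalently evaluating the antiderivative F(x) = -3*x^5/5 + 3*x^4/4 - x^3/3 - 13*x^2/2 + 6*x at the endpoints):
  F(1) − F(−1) = -41/60 − (-649/60) = 152/15.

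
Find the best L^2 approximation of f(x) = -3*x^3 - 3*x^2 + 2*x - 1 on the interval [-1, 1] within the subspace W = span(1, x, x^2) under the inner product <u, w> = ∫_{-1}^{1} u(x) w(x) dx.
g(x) = -3*x^2 + x/5 - 1

The best approximation g ∈ W is the orthogonal projection of f onto W. Writing g = a_0 + a_1 x + a_2 x^2, the coefficients solve the normal equations G · a = b where
  G_{ij} = <φ_i, φ_j> and b_i = <f, φ_i>, with φ_0 = 1, φ_1 = x, φ_2 = x^2.
G =
  [2, 0, 2/3]
  [0, 2/3, 0]
  [2/3, 0, 2/5],
b = (-4, 2/15, -28/15).
Solving gives a_0 = -1, a_1 = 1/5, a_2 = -3, so
  g(x) = -3*x^2 + x/5 - 1.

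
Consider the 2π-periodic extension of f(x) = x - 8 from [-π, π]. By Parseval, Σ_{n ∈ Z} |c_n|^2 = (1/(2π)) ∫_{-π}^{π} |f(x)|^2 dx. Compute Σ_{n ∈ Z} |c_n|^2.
Σ |c_n|^2 = π^2/3 + 64

Expand and integrate term by term over [-π, π]:
  ∫ (x)^2 dx = 1·(2π^3/3); ∫ 2·1·(-8)·x dx = 0 (odd integrand); ∫ (-8)^2 dx = 64·2π.
So (1/(2π)) ∫_{-π}^{π} (x - 8)^2 dx = 1π^2/3 + 64 = π^2/3 + 64.
Parseval ⇒ Σ |c_n|^2 = π^2/3 + 64.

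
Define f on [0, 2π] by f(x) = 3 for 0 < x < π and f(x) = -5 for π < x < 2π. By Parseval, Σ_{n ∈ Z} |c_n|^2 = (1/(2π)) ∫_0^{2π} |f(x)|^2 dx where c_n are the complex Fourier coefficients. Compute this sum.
Σ |c_n|^2 = 17

Parseval equates the L^2 energy of f (normalised by 1/(2π)) with the ℓ^2 sum of its Fourier coefficients: (1/(2π)) ∫_0^{2π} |f|^2 = Σ |c_n|^2.
Compute the left side: (1/(2π)) [∫_0^π 3^2 dx + ∫_π^{2π} (-5)^2 dx] = (1/(2π)) · (9π + 25π) = (9 + 25)/2 = 17.
So Σ_{n ∈ Z} |c_n|^2 = 17.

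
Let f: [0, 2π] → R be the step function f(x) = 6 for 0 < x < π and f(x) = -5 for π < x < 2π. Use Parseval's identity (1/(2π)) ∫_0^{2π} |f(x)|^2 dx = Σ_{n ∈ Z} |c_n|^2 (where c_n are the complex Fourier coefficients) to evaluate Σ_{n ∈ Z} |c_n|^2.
Σ |c_n|^2 = 61/2

Parseval equates the L^2 energy of f (normalised by 1/(2π)) with the ℓ^2 sum of its Fourier coefficients: (1/(2π)) ∫_0^{2π} |f|^2 = Σ |c_n|^2.
Compute the left side: (1/(2π)) [∫_0^π 6^2 dx + ∫_π^{2π} (-5)^2 dx] = (1/(2π)) · (36π + 25π) = (36 + 25)/2 = 61/2.
So Σ_{n ∈ Z} |c_n|^2 = 61/2.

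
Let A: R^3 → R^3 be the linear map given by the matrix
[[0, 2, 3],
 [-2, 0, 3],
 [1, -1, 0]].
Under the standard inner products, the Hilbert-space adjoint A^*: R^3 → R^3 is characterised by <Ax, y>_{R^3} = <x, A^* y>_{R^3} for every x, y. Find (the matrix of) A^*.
A^* = A^T =
[[0, -2, 1],
 [2, 0, -1],
 [3, 3, 0]]

For real matrices with standard dot products, the defining identity <Ax, y> = <x, A^* y> gives (Ax)^T y = x^T (A^*) y, i.e. x^T A^T y = x^T (A^*) y. Since this holds for all x, y, we must have A^* = A^T. Therefore
A^* =
[[0, -2, 1],
 [2, 0, -1],
 [3, 3, 0]].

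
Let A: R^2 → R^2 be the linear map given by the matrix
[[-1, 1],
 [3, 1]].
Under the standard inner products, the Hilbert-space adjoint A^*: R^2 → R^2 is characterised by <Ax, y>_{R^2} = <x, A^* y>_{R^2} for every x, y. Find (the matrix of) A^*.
A^* = A^T =
[[-1, 3],
 [1, 1]]

For real matrices with standard dot products, the defining identity <Ax, y> = <x, A^* y> gives (Ax)^T y = x^T (A^*) y, i.e. x^T A^T y = x^T (A^*) y. Since this holds for all x, y, we must have A^* = A^T. Therefore
A^* =
[[-1, 3],
 [1, 1]].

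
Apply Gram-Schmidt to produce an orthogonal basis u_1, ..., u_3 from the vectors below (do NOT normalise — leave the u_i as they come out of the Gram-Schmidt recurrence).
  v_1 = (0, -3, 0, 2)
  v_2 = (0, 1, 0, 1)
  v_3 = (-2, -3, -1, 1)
Orthogonal basis:
  u_1 = (0, -3, 0, 2)
  u_2 = (0, 10/13, 0, 15/13)
  u_3 = (-2, 0, -1, 0)

Apply the Gram-Schmidt recurrence
  u_1 = v_1
  u_i = v_i − Σ_{j<i} ((v_i · u_j) / (u_j · u_j)) · u_j.

Step by step this gives:
  u_1 = (0, -3, 0, 2)
  u_2 = (0, 10/13, 0, 15/13)
  u_3 = (-2, 0, -1, 0)

Orthogonality check:
  u_2 · u_1 = 0 (should be 0)
  u_3 · u_1 = 0 (should be 0)
  u_3 · u_2 = 0 (should be 0)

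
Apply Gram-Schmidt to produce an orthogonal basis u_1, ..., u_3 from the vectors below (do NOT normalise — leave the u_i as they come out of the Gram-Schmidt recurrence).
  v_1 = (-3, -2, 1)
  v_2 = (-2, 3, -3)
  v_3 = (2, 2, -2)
Orthogonal basis:
  u_1 = (-3, -2, 1)
  u_2 = (-37/14, 18/7, -39/14)
  u_3 = (30/299, -110/299, -10/23)

Apply the Gram-Schmidt recurrence
  u_1 = v_1
  u_i = v_i − Σ_{j<i} ((v_i · u_j) / (u_j · u_j)) · u_j.

Step by step this gives:
  u_1 = (-3, -2, 1)
  u_2 = (-37/14, 18/7, -39/14)
  u_3 = (30/299, -110/299, -10/23)

Orthogonality check:
  u_2 · u_1 = 0 (should be 0)
  u_3 · u_1 = 0 (should be 0)
  u_3 · u_2 = 0 (should be 0)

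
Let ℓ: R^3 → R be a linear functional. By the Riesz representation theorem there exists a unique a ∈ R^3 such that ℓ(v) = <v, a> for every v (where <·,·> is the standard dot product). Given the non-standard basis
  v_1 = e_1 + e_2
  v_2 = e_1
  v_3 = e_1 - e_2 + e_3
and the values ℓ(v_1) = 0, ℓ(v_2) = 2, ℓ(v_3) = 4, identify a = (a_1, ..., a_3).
a = (2, -2, 0)

Write a = (a_1, ..., a_3) in the standard basis. For each basis vector v_i, ℓ(v_i) = <v_i, a> is a linear equation in the a_j's. Collect the n equations into a matrix system V a = ℓ, where row i of V is v_i (expressed in the standard basis). Since V is invertible (lower-triangular with 1s on the diagonal, up to permutation), solve by back-substitution:
  V =
[[1, 1, 0],
 [1, 0, 0],
 [1, -1, 1]]
  V a = (0, 2, 4)
Solving gives a = (2, -2, 0).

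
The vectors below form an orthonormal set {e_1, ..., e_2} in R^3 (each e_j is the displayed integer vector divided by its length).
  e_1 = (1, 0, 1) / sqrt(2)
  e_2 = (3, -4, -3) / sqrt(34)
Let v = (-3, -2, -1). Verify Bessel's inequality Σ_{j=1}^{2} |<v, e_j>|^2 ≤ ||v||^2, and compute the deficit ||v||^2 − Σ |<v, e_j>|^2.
Σ |<v, e_j>|^2 = 138/17; ||v||^2 = 14; deficit = 100/17

Write each e_j = u_j / sqrt(<u_j, u_j>) where u_j is the displayed integer vector. Then <v, e_j> = <v, u_j> / sqrt(<u_j, u_j>), so |<v, e_j>|^2 = <v, u_j>^2 / <u_j, u_j>.
Coefficients: <v, e_1> = -4/sqrt(2), <v, e_2> = 2/sqrt(34).
Square and sum: Σ |<v, e_j>|^2 = 138/17.
Compute ||v||^2 = v·v = 14.
Deficit = 14 − 138/17 = 100/17 ≥ 0, confirming Bessel's inequality. (The deficit equals ||v − Σ <v,e_j> e_j||^2, the squared distance from v to span{e_j}.)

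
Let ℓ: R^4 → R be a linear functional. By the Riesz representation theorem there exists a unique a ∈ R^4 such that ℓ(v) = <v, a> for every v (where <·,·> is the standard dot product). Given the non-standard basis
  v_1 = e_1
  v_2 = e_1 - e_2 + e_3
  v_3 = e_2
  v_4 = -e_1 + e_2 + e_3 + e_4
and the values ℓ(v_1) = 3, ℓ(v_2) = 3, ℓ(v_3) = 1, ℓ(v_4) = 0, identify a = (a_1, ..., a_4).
a = (3, 1, 1, 1)

Write a = (a_1, ..., a_4) in the standard basis. For each basis vector v_i, ℓ(v_i) = <v_i, a> is a linear equation in the a_j's. Collect the n equations into a matrix system V a = ℓ, where row i of V is v_i (expressed in the standard basis). Since V is invertible (lower-triangular with 1s on the diagonal, up to permutation), solve by back-substitution:
  V =
[[1, 0, 0, 0],
 [1, -1, 1, 0],
 [0, 1, 0, 0],
 [-1, 1, 1, 1]]
  V a = (3, 3, 1, 0)
Solving gives a = (3, 1, 1, 1).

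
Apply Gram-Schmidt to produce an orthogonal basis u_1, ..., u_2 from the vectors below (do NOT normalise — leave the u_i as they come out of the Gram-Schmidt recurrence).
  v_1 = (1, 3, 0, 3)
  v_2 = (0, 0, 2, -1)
Orthogonal basis:
  u_1 = (1, 3, 0, 3)
  u_2 = (3/19, 9/19, 2, -10/19)

Apply the Gram-Schmidt recurrence
  u_1 = v_1
  u_i = v_i − Σ_{j<i} ((v_i · u_j) / (u_j · u_j)) · u_j.

Step by step this gives:
  u_1 = (1, 3, 0, 3)
  u_2 = (3/19, 9/19, 2, -10/19)

Orthogonality check:
  u_2 · u_1 = 0 (should be 0)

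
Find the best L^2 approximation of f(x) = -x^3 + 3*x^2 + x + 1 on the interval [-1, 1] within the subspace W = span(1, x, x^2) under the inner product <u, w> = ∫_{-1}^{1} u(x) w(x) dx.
g(x) = 3*x^2 + 2*x/5 + 1

The best approximation g ∈ W is the orthogonal projection of f onto W. Writing g = a_0 + a_1 x + a_2 x^2, the coefficients solve the normal equations G · a = b where
  G_{ij} = <φ_i, φ_j> and b_i = <f, φ_i>, with φ_0 = 1, φ_1 = x, φ_2 = x^2.
G =
  [2, 0, 2/3]
  [0, 2/3, 0]
  [2/3, 0, 2/5],
b = (4, 4/15, 28/15).
Solving gives a_0 = 1, a_1 = 2/5, a_2 = 3, so
  g(x) = 3*x^2 + 2*x/5 + 1.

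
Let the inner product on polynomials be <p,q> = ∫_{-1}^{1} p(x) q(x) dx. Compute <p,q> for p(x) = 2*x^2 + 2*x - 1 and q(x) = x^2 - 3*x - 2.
<p,q> = -38/15

Expand the product: p(x)·q(x) = 2*x^4 - 4*x^3 - 11*x^2 - x + 2.
∫_{-1}^{1} of each monomial x^k gives [2/(k+1) if k even, 0 if k odd]. Integrating term-by-term (or equivalently evaluating the antiderivative F(x) = 2*x^5/5 - x^4 - 11*x^3/3 - x^2/2 + 2*x at the endpoints):
  F(1) − F(−1) = -83/30 − (-7/30) = -38/15.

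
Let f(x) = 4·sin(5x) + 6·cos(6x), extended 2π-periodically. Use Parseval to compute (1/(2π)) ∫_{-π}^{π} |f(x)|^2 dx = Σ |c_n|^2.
Σ |c_n|^2 = 26

Expand |f|^2 and use orthogonality of {sin(nx), cos(mx)} on [-π, π]:
  ∫_{-π}^{π} sin(nx)^2 dx = π, ∫ cos(mx)^2 dx = π, and cross terms integrate to 0.
So ∫_{-π}^{π} f(x)^2 dx = 4^2 · π + 6^2 · π = (16 + 36)π.
Divide by 2π: (16 + 36)/2 = 26.
By Parseval, this equals Σ |c_n|^2.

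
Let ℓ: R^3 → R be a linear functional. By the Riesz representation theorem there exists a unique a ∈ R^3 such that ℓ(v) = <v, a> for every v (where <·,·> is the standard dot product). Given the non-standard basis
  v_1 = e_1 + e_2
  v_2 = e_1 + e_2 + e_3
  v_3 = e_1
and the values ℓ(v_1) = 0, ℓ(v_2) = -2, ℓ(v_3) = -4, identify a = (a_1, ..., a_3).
a = (-4, 4, -2)

Write a = (a_1, ..., a_3) in the standard basis. For each basis vector v_i, ℓ(v_i) = <v_i, a> is a linear equation in the a_j's. Collect the n equations into a matrix system V a = ℓ, where row i of V is v_i (expressed in the standard basis). Since V is invertible (lower-triangular with 1s on the diagonal, up to permutation), solve by back-substitution:
  V =
[[1, 1, 0],
 [1, 1, 1],
 [1, 0, 0]]
  V a = (0, -2, -4)
Solving gives a = (-4, 4, -2).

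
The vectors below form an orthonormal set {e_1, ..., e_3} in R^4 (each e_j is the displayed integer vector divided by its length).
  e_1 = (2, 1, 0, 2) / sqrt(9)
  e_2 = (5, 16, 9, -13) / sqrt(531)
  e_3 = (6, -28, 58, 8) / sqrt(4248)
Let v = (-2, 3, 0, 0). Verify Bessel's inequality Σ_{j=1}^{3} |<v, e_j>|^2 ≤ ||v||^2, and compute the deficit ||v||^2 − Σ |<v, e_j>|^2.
Σ |<v, e_j>|^2 = 5; ||v||^2 = 13; deficit = 8

Write each e_j = u_j / sqrt(<u_j, u_j>) where u_j is the displayed integer vector. Then <v, e_j> = <v, u_j> / sqrt(<u_j, u_j>), so |<v, e_j>|^2 = <v, u_j>^2 / <u_j, u_j>.
Coefficients: <v, e_1> = -1/sqrt(9), <v, e_2> = 38/sqrt(531), <v, e_3> = -96/sqrt(4248).
Square and sum: Σ |<v, e_j>|^2 = 5.
Compute ||v||^2 = v·v = 13.
Deficit = 13 − 5 = 8 ≥ 0, confirming Bessel's inequality. (The deficit equals ||v − Σ <v,e_j> e_j||^2, the squared distance from v to span{e_j}.)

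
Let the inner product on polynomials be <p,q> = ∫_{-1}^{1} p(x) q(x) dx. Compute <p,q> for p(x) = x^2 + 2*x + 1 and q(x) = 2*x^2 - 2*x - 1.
<p,q> = -16/5

Expand the product: p(x)·q(x) = 2*x^4 + 2*x^3 - 3*x^2 - 4*x - 1.
∫_{-1}^{1} of each monomial x^k gives [2/(k+1) if k even, 0 if k odd]. Integrating term-by-term (or equivalently evaluating the antiderivative F(x) = 2*x^5/5 + x^4/2 - x^3 - 2*x^2 - x at the endpoints):
  F(1) − F(−1) = -31/10 − (1/10) = -16/5.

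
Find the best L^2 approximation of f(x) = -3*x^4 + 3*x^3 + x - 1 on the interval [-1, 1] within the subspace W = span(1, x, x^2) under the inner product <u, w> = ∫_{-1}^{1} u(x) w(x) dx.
g(x) = -18*x^2/7 + 14*x/5 - 26/35

The best approximation g ∈ W is the orthogonal projection of f onto W. Writing g = a_0 + a_1 x + a_2 x^2, the coefficients solve the normal equations G · a = b where
  G_{ij} = <φ_i, φ_j> and b_i = <f, φ_i>, with φ_0 = 1, φ_1 = x, φ_2 = x^2.
G =
  [2, 0, 2/3]
  [0, 2/3, 0]
  [2/3, 0, 2/5],
b = (-16/5, 28/15, -32/21).
Solving gives a_0 = -26/35, a_1 = 14/5, a_2 = -18/7, so
  g(x) = -18*x^2/7 + 14*x/5 - 26/35.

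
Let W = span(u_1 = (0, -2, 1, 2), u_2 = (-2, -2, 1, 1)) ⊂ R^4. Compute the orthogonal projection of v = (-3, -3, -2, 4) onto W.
proj_W(v) = (-84/41, -128/41, 64/41, 86/41)

Set up U = [u_1 | ... | u_2] ∈ R^(4×2). The projector onto W = col(U) is P = U (U^T U)^(-1) U^T.
Compute U^T U =
  [9, 7]
  [7, 10],
and U^T v = (12, 14).
Solve U^T U · c = U^T v for the coefficients: c = (22/41, 42/41). The projection is proj_W(v) = U c.
Check: (v - proj_W(v)) · u_1 = 0  (should be 0).
Check: (v - proj_W(v)) · u_2 = 0  (should be 0).
Result: proj_W(v) = (-84/41, -128/41, 64/41, 86/41).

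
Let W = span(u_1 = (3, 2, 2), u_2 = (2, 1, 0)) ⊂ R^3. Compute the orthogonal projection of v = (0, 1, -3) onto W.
proj_W(v) = (2/3, -1/3, -8/3)

Set up U = [u_1 | ... | u_2] ∈ R^(3×2). The projector onto W = col(U) is P = U (U^T U)^(-1) U^T.
Compute U^T U =
  [17, 8]
  [8, 5],
and U^T v = (-4, 1).
Solve U^T U · c = U^T v for the coefficients: c = (-4/3, 7/3). The projection is proj_W(v) = U c.
Check: (v - proj_W(v)) · u_1 = 0  (should be 0).
Check: (v - proj_W(v)) · u_2 = 0  (should be 0).
Result: proj_W(v) = (2/3, -1/3, -8/3).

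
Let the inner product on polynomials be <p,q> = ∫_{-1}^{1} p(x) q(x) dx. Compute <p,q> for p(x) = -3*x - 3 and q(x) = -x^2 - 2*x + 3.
<p,q> = -12

Expand the product: p(x)·q(x) = 3*x^3 + 9*x^2 - 3*x - 9.
∫_{-1}^{1} of each monomial x^k gives [2/(k+1) if k even, 0 if k odd]. Integrating term-by-term (or equivalently evaluating the antiderivative F(x) = 3*x^4/4 + 3*x^3 - 3*x^2/2 - 9*x at the endpoints):
  F(1) − F(−1) = -27/4 − (21/4) = -12.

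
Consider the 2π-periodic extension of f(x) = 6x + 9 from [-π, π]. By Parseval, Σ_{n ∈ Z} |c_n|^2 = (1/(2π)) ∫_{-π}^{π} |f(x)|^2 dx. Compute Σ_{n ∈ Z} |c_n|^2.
Σ |c_n|^2 = 12π^2 + 81

Expand and integrate term by term over [-π, π]:
  ∫ (6x)^2 dx = 36·(2π^3/3); ∫ 2·6·(9)·x dx = 0 (odd integrand); ∫ 9^2 dx = 81·2π.
So (1/(2π)) ∫_{-π}^{π} (6x + 9)^2 dx = 36π^2/3 + 81 = 12π^2 + 81.
Parseval ⇒ Σ |c_n|^2 = 12π^2 + 81.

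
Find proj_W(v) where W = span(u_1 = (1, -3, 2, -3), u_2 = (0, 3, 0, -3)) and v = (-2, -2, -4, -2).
proj_W(v) = (2/23, -6/23, 4/23, -6/23)

Set up U = [u_1 | ... | u_2] ∈ R^(4×2). The projector onto W = col(U) is P = U (U^T U)^(-1) U^T.
Compute U^T U =
  [23, 0]
  [0, 18],
and U^T v = (2, 0).
Solve U^T U · c = U^T v for the coefficients: c = (2/23, 0). The projection is proj_W(v) = U c.
Check: (v - proj_W(v)) · u_1 = 0  (should be 0).
Check: (v - proj_W(v)) · u_2 = 0  (should be 0).
Result: proj_W(v) = (2/23, -6/23, 4/23, -6/23).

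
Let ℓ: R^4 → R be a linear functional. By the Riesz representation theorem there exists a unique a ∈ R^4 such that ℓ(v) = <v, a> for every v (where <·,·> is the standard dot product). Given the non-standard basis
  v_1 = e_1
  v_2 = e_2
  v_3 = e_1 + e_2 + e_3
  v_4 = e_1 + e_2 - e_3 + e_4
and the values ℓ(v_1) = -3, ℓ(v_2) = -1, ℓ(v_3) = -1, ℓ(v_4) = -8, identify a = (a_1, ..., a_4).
a = (-3, -1, 3, -1)

Write a = (a_1, ..., a_4) in the standard basis. For each basis vector v_i, ℓ(v_i) = <v_i, a> is a linear equation in the a_j's. Collect the n equations into a matrix system V a = ℓ, where row i of V is v_i (expressed in the standard basis). Since V is invertible (lower-triangular with 1s on the diagonal, up to permutation), solve by back-substitution:
  V =
[[1, 0, 0, 0],
 [0, 1, 0, 0],
 [1, 1, 1, 0],
 [1, 1, -1, 1]]
  V a = (-3, -1, -1, -8)
Solving gives a = (-3, -1, 3, -1).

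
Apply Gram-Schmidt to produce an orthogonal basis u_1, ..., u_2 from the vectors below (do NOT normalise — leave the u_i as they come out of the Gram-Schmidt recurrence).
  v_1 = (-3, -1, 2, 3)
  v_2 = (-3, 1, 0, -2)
Orthogonal basis:
  u_1 = (-3, -1, 2, 3)
  u_2 = (-63/23, 25/23, -4/23, -52/23)

Apply the Gram-Schmidt recurrence
  u_1 = v_1
  u_i = v_i − Σ_{j<i} ((v_i · u_j) / (u_j · u_j)) · u_j.

Step by step this gives:
  u_1 = (-3, -1, 2, 3)
  u_2 = (-63/23, 25/23, -4/23, -52/23)

Orthogonality check:
  u_2 · u_1 = 0 (should be 0)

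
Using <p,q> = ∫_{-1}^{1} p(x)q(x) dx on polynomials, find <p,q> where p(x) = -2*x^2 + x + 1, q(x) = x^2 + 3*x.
<p,q> = 28/15

Expand the product: p(x)·q(x) = -2*x^4 - 5*x^3 + 4*x^2 + 3*x.
∫_{-1}^{1} of each monomial x^k gives [2/(k+1) if k even, 0 if k odd]. Integrating term-by-term (or equivalently evaluating the antiderivative F(x) = -2*x^5/5 - 5*x^4/4 + 4*x^3/3 + 3*x^2/2 at the endpoints):
  F(1) − F(−1) = 71/60 − (-41/60) = 28/15.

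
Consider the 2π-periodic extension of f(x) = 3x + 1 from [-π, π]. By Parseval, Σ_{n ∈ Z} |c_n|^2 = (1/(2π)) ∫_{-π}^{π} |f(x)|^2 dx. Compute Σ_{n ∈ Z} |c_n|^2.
Σ |c_n|^2 = 3π^2 + 1

Expand and integrate term by term over [-π, π]:
  ∫ (3x)^2 dx = 9·(2π^3/3); ∫ 2·3·(1)·x dx = 0 (odd integrand); ∫ 1^2 dx = 1·2π.
So (1/(2π)) ∫_{-π}^{π} (3x + 1)^2 dx = 9π^2/3 + 1 = 3π^2 + 1.
Parseval ⇒ Σ |c_n|^2 = 3π^2 + 1.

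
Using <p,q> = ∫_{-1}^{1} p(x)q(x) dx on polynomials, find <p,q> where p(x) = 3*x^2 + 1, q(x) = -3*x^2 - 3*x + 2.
<p,q> = 12/5

Expand the product: p(x)·q(x) = -9*x^4 - 9*x^3 + 3*x^2 - 3*x + 2.
∫_{-1}^{1} of each monomial x^k gives [2/(k+1) if k even, 0 if k odd]. Integrating term-by-term (or equivalently evaluating the antiderivative F(x) = -9*x^5/5 - 9*x^4/4 + x^3 - 3*x^2/2 + 2*x at the endpoints):
  F(1) − F(−1) = -51/20 − (-99/20) = 12/5.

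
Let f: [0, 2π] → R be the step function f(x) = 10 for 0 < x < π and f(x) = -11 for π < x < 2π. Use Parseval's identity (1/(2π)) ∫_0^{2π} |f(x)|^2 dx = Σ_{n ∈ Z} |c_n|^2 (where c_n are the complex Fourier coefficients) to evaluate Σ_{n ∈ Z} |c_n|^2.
Σ |c_n|^2 = 221/2

Parseval equates the L^2 energy of f (normalised by 1/(2π)) with the ℓ^2 sum of its Fourier coefficients: (1/(2π)) ∫_0^{2π} |f|^2 = Σ |c_n|^2.
Compute the left side: (1/(2π)) [∫_0^π 10^2 dx + ∫_π^{2π} (-11)^2 dx] = (1/(2π)) · (100π + 121π) = (100 + 121)/2 = 221/2.
So Σ_{n ∈ Z} |c_n|^2 = 221/2.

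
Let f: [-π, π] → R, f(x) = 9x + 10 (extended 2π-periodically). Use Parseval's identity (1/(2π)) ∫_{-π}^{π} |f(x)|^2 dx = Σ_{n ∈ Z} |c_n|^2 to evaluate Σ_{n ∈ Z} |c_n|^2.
Σ |c_n|^2 = 27π^2 + 100

Expand and integrate term by term over [-π, π]:
  ∫ (9x)^2 dx = 81·(2π^3/3); ∫ 2·9·(10)·x dx = 0 (odd integrand); ∫ 10^2 dx = 100·2π.
So (1/(2π)) ∫_{-π}^{π} (9x + 10)^2 dx = 81π^2/3 + 100 = 27π^2 + 100.
Parseval ⇒ Σ |c_n|^2 = 27π^2 + 100.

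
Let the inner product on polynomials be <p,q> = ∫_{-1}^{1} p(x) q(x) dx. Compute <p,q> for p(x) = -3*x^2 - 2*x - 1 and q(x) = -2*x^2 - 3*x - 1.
<p,q> = 176/15

Expand the product: p(x)·q(x) = 6*x^4 + 13*x^3 + 11*x^2 + 5*x + 1.
∫_{-1}^{1} of each monomial x^k gives [2/(k+1) if k even, 0 if k odd]. Integrating term-by-term (or equivalently evaluating the antiderivative F(x) = 6*x^5/5 + 13*x^4/4 + 11*x^3/3 + 5*x^2/2 + x at the endpoints):
  F(1) − F(−1) = 697/60 − (-7/60) = 176/15.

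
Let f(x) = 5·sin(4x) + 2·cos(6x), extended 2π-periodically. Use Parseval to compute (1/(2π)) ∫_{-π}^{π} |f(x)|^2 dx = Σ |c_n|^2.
Σ |c_n|^2 = 29/2

Expand |f|^2 and use orthogonality of {sin(nx), cos(mx)} on [-π, π]:
  ∫_{-π}^{π} sin(nx)^2 dx = π, ∫ cos(mx)^2 dx = π, and cross terms integrate to 0.
So ∫_{-π}^{π} f(x)^2 dx = 5^2 · π + 2^2 · π = (25 + 4)π.
Divide by 2π: (25 + 4)/2 = 29/2.
By Parseval, this equals Σ |c_n|^2.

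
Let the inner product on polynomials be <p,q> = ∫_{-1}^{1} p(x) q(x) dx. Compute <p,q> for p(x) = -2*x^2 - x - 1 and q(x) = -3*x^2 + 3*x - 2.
<p,q> = 136/15

Expand the product: p(x)·q(x) = 6*x^4 - 3*x^3 + 4*x^2 - x + 2.
∫_{-1}^{1} of each monomial x^k gives [2/(k+1) if k even, 0 if k odd]. Integrating term-by-term (or equivalently evaluating the antiderivative F(x) = 6*x^5/5 - 3*x^4/4 + 4*x^3/3 - x^2/2 + 2*x at the endpoints):
  F(1) − F(−1) = 197/60 − (-347/60) = 136/15.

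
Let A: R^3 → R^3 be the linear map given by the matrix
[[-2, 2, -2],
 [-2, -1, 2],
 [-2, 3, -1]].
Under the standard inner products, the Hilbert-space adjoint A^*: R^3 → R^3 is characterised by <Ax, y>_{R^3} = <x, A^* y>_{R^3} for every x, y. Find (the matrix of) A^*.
A^* = A^T =
[[-2, -2, -2],
 [2, -1, 3],
 [-2, 2, -1]]

For real matrices with standard dot products, the defining identity <Ax, y> = <x, A^* y> gives (Ax)^T y = x^T (A^*) y, i.e. x^T A^T y = x^T (A^*) y. Since this holds for all x, y, we must have A^* = A^T. Therefore
A^* =
[[-2, -2, -2],
 [2, -1, 3],
 [-2, 2, -1]].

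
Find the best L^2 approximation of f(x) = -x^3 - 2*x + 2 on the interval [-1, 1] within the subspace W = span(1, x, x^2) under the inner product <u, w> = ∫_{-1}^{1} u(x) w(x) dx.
g(x) = 2 - 13*x/5

The best approximation g ∈ W is the orthogonal projection of f onto W. Writing g = a_0 + a_1 x + a_2 x^2, the coefficients solve the normal equations G · a = b where
  G_{ij} = <φ_i, φ_j> and b_i = <f, φ_i>, with φ_0 = 1, φ_1 = x, φ_2 = x^2.
G =
  [2, 0, 2/3]
  [0, 2/3, 0]
  [2/3, 0, 2/5],
b = (4, -26/15, 4/3).
Solving gives a_0 = 2, a_1 = -13/5, a_2 = 0, so
  g(x) = 2 - 13*x/5.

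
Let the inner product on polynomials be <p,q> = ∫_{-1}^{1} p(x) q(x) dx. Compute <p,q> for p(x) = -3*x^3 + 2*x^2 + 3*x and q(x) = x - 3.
<p,q> = -16/5

Expand the product: p(x)·q(x) = -3*x^4 + 11*x^3 - 3*x^2 - 9*x.
∫_{-1}^{1} of each monomial x^k gives [2/(k+1) if k even, 0 if k odd]. Integrating term-by-term (or equivalently evaluating the antiderivative F(x) = -3*x^5/5 + 11*x^4/4 - x^3 - 9*x^2/2 at the endpoints):
  F(1) − F(−1) = -67/20 − (-3/20) = -16/5.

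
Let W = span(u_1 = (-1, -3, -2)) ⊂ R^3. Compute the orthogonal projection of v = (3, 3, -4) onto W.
proj_W(v) = (2/7, 6/7, 4/7)

Set up U = [u_1 | ... | u_1] ∈ R^(3×1). The projector onto W = col(U) is P = U (U^T U)^(-1) U^T.
Compute U^T U =
  [14],
and U^T v = (-4).
Solve U^T U · c = U^T v for the coefficients: c = (-2/7). The projection is proj_W(v) = U c.
Check: (v - proj_W(v)) · u_1 = 0  (should be 0).
Result: proj_W(v) = (2/7, 6/7, 4/7).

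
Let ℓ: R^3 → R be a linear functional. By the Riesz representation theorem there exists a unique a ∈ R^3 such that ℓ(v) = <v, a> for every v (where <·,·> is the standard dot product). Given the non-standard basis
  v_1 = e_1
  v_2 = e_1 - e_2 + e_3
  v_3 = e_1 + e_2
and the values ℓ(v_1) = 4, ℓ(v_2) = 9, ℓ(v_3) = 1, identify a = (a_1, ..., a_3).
a = (4, -3, 2)

Write a = (a_1, ..., a_3) in the standard basis. For each basis vector v_i, ℓ(v_i) = <v_i, a> is a linear equation in the a_j's. Collect the n equations into a matrix system V a = ℓ, where row i of V is v_i (expressed in the standard basis). Since V is invertible (lower-triangular with 1s on the diagonal, up to permutation), solve by back-substitution:
  V =
[[1, 0, 0],
 [1, -1, 1],
 [1, 1, 0]]
  V a = (4, 9, 1)
Solving gives a = (4, -3, 2).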